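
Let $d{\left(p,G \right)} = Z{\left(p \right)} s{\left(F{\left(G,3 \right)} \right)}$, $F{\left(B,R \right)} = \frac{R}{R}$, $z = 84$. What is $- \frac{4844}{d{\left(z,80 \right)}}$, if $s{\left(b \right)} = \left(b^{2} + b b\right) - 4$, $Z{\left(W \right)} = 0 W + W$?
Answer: $\frac{173}{6} \approx 28.833$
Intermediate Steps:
$F{\left(B,R \right)} = 1$
$Z{\left(W \right)} = W$ ($Z{\left(W \right)} = 0 + W = W$)
$s{\left(b \right)} = -4 + 2 b^{2}$ ($s{\left(b \right)} = \left(b^{2} + b^{2}\right) - 4 = 2 b^{2} - 4 = -4 + 2 b^{2}$)
$d{\left(p,G \right)} = - 2 p$ ($d{\left(p,G \right)} = p \left(-4 + 2 \cdot 1^{2}\right) = p \left(-4 + 2 \cdot 1\right) = p \left(-4 + 2\right) = p \left(-2\right) = - 2 p$)
$- \frac{4844}{d{\left(z,80 \right)}} = - \frac{4844}{\left(-2\right) 84} = - \frac{4844}{-168} = \left(-4844\right) \left(- \frac{1}{168}\right) = \frac{173}{6}$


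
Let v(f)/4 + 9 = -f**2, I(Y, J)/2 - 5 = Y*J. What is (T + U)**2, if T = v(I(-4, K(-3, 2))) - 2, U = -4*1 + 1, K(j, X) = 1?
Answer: 3249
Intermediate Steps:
U = -3 (U = -4 + 1 = -3)
I(Y, J) = 10 + 2*J*Y (I(Y, J) = 10 + 2*(Y*J) = 10 + 2*(J*Y) = 10 + 2*J*Y)
v(f) = -36 - 4*f**2 (v(f) = -36 + 4*(-f**2) = -36 - 4*f**2)
T = -54 (T = (-36 - 4*(10 + 2*1*(-4))**2) - 2 = (-36 - 4*(10 - 8)**2) - 2 = (-36 - 4*2**2) - 2 = (-36 - 4*4) - 2 = (-36 - 16) - 2 = -52 - 2 = -54)
(T + U)**2 = (-54 - 3)**2 = (-57)**2 = 3249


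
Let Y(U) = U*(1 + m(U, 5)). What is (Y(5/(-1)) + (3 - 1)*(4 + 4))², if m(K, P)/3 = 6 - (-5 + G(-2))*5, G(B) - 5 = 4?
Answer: 48841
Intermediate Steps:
G(B) = 9 (G(B) = 5 + 4 = 9)
m(K, P) = -42 (m(K, P) = 3*(6 - (-5 + 9)*5) = 3*(6 - 4*5) = 3*(6 - 1*20) = 3*(6 - 20) = 3*(-14) = -42)
Y(U) = -41*U (Y(U) = U*(1 - 42) = U*(-41) = -41*U)
(Y(5/(-1)) + (3 - 1)*(4 + 4))² = (-205/(-1) + (3 - 1)*(4 + 4))² = (-205*(-1) + 2*8)² = (-41*(-5) + 16)² = (205 + 16)² = 221² = 48841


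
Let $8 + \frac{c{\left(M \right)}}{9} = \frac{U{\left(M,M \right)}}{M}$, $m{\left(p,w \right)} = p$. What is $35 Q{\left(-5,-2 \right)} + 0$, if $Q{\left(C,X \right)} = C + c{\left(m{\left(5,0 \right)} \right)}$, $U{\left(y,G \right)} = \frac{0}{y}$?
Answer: $-2695$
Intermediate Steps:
$U{\left(y,G \right)} = 0$
$c{\left(M \right)} = -72$ ($c{\left(M \right)} = -72 + 9 \frac{0}{M} = -72 + 9 \cdot 0 = -72 + 0 = -72$)
$Q{\left(C,X \right)} = -72 + C$ ($Q{\left(C,X \right)} = C - 72 = -72 + C$)
$35 Q{\left(-5,-2 \right)} + 0 = 35 \left(-72 - 5\right) + 0 = 35 \left(-77\right) + 0 = -2695 + 0 = -2695$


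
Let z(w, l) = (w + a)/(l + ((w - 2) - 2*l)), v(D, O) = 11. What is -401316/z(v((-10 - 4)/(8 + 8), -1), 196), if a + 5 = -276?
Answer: -12507682/45 ≈ -2.7795e+5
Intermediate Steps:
a = -281 (a = -5 - 276 = -281)
z(w, l) = (-281 + w)/(-2 + w - l) (z(w, l) = (w - 281)/(l + ((w - 2) - 2*l)) = (-281 + w)/(l + ((-2 + w) - 2*l)) = (-281 + w)/(l + (-2 + w - 2*l)) = (-281 + w)/(-2 + w - l))
-401316/z(v((-10 - 4)/(8 + 8), -1), 196) = -401316*(2 + 196 - 1*11)/(281 - 1*11) = -401316*(2 + 196 - 11)/(281 - 11) = -401316/(270/187) = -401316/((1/187)*270) = -401316/270/187 = -401316*187/270 = -12507682/45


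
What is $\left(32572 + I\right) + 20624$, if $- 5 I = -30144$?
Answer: $\frac{296124}{5} \approx 59225.0$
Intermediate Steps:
$I = \frac{30144}{5}$ ($I = \left(- \frac{1}{5}\right) \left(-30144\right) = \frac{30144}{5} \approx 6028.8$)
$\left(32572 + I\right) + 20624 = \left(32572 + \frac{30144}{5}\right) + 20624 = \frac{193004}{5} + 20624 = \frac{296124}{5}$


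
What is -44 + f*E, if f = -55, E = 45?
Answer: -2519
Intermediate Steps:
-44 + f*E = -44 - 55*45 = -44 - 2475 = -2519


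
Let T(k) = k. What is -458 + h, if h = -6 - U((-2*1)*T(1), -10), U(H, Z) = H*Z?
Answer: -484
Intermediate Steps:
h = -26 (h = -6 - -2*1*1*(-10) = -6 - (-2*1)*(-10) = -6 - (-2)*(-10) = -6 - 1*20 = -6 - 20 = -26)
-458 + h = -458 - 26 = -484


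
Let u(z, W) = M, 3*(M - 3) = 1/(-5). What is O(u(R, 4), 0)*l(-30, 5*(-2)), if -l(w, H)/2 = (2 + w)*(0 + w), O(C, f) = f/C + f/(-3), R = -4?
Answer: 0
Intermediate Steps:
M = 44/15 (M = 3 + (⅓)/(-5) = 3 + (⅓)*(-⅕) = 3 - 1/15 = 44/15 ≈ 2.9333)
u(z, W) = 44/15
O(C, f) = -f/3 + f/C (O(C, f) = f/C + f*(-⅓) = f/C - f/3 = -f/3 + f/C)
l(w, H) = -2*w*(2 + w) (l(w, H) = -2*(2 + w)*(0 + w) = -2*(2 + w)*w = -2*w*(2 + w))
O(u(R, 4), 0)*l(-30, 5*(-2)) = (-⅓*0 + 0/(44/15))*(-2*(-30)*(2 - 30)) = (0 + 0*(15/44))*(-2*(-30)*(-28)) = (0 + 0)*(-1680) = 0*(-1680) = 0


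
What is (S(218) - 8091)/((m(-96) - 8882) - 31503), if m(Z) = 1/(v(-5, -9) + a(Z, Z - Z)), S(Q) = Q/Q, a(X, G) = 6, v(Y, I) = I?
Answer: 12135/60578 ≈ 0.20032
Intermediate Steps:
S(Q) = 1
m(Z) = -⅓ (m(Z) = 1/(-9 + 6) = 1/(-3) = -⅓)
(S(218) - 8091)/((m(-96) - 8882) - 31503) = (1 - 8091)/((-⅓ - 8882) - 31503) = -8090/(-26647/3 - 31503) = -8090/(-121156/3) = -8090*(-3/121156) = 12135/60578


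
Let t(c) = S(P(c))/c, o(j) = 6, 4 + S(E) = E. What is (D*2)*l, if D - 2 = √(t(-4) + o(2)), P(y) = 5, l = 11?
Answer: 44 + 11*√23 ≈ 96.754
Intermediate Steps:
S(E) = -4 + E
t(c) = 1/c (t(c) = (-4 + 5)/c = 1/c)
D = 2 + √23/2 (D = 2 + √(1/(-4) + 6) = 2 + √(-¼ + 6) = 2 + √(23/4) = 2 + √23/2 ≈ 4.3979)
(D*2)*l = ((2 + √23/2)*2)*11 = (4 + √23)*11 = 44 + 11*√23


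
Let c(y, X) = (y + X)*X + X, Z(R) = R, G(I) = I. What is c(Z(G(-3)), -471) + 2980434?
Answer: 3203217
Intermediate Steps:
c(y, X) = X + X*(X + y) (c(y, X) = (X + y)*X + X = X*(X + y) + X = X + X*(X + y))
c(Z(G(-3)), -471) + 2980434 = -471*(1 - 471 - 3) + 2980434 = -471*(-473) + 2980434 = 222783 + 2980434 = 3203217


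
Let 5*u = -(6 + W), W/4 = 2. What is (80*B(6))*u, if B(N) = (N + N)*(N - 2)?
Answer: -10752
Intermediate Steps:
W = 8 (W = 4*2 = 8)
u = -14/5 (u = (-(6 + 8))/5 = (-1*14)/5 = (⅕)*(-14) = -14/5 ≈ -2.8000)
B(N) = 2*N*(-2 + N) (B(N) = (2*N)*(-2 + N) = 2*N*(-2 + N))
(80*B(6))*u = (80*(2*6*(-2 + 6)))*(-14/5) = (80*(2*6*4))*(-14/5) = (80*48)*(-14/5) = 3840*(-14/5) = -10752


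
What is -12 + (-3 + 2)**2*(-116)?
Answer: -128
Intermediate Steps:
-12 + (-3 + 2)**2*(-116) = -12 + (-1)**2*(-116) = -12 + 1*(-116) = -12 - 116 = -128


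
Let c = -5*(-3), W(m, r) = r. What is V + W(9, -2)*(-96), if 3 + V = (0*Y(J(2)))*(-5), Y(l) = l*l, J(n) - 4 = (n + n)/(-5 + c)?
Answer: 189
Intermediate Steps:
c = 15
J(n) = 4 + n/5 (J(n) = 4 + (n + n)/(-5 + 15) = 4 + (2*n)/10 = 4 + (2*n)*(1/10) = 4 + n/5)
Y(l) = l**2
V = -3 (V = -3 + (0*(4 + (1/5)*2)**2)*(-5) = -3 + (0*(4 + 2/5)**2)*(-5) = -3 + (0*(22/5)**2)*(-5) = -3 + (0*(484/25))*(-5) = -3 + 0*(-5) = -3 + 0 = -3)
V + W(9, -2)*(-96) = -3 - 2*(-96) = -3 + 192 = 189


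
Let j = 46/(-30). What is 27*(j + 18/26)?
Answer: -1476/65 ≈ -22.708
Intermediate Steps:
j = -23/15 (j = 46*(-1/30) = -23/15 ≈ -1.5333)
27*(j + 18/26) = 27*(-23/15 + 18/26) = 27*(-23/15 + 18*(1/26)) = 27*(-23/15 + 9/13) = 27*(-164/195) = -1476/65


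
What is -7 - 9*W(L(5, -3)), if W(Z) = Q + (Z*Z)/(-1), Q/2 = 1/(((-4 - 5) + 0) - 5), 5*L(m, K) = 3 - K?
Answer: 1268/175 ≈ 7.2457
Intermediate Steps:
L(m, K) = ⅗ - K/5 (L(m, K) = (3 - K)/5 = ⅗ - K/5)
Q = -⅐ (Q = 2/(((-4 - 5) + 0) - 5) = 2/((-9 + 0) - 5) = 2/(-9 - 5) = 2/(-14) = 2*(-1/14) = -⅐ ≈ -0.14286)
W(Z) = -⅐ - Z² (W(Z) = -⅐ + (Z*Z)/(-1) = -⅐ + Z²*(-1) = -⅐ - Z²)
-7 - 9*W(L(5, -3)) = -7 - 9*(-⅐ - (⅗ - ⅕*(-3))²) = -7 - 9*(-⅐ - (⅗ + ⅗)²) = -7 - 9*(-⅐ - (6/5)²) = -7 - 9*(-⅐ - 1*36/25) = -7 - 9*(-⅐ - 36/25) = -7 - 9*(-277/175) = -7 + 2493/175 = 1268/175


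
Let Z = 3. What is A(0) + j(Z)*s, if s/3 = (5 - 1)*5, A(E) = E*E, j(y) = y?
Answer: 180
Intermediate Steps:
A(E) = E**2
s = 60 (s = 3*((5 - 1)*5) = 3*(4*5) = 3*20 = 60)
A(0) + j(Z)*s = 0**2 + 3*60 = 0 + 180 = 180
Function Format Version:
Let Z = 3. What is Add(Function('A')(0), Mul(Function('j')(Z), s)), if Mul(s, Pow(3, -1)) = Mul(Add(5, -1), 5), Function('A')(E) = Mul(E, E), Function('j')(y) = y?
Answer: 180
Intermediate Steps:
Function('A')(E) = Pow(E, 2)
s = 60 (s = Mul(3, Mul(Add(5, -1), 5)) = Mul(3, Mul(4, 5)) = Mul(3, 20) = 60)
Add(Function('A')(0), Mul(Function('j')(Z), s)) = Add(Pow(0, 2), Mul(3, 60)) = Add(0, 180) = 180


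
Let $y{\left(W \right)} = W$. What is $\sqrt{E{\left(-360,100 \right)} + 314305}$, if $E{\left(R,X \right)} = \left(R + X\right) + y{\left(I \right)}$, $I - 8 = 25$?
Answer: $\sqrt{314078} \approx 560.43$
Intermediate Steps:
$I = 33$ ($I = 8 + 25 = 33$)
$E{\left(R,X \right)} = 33 + R + X$ ($E{\left(R,X \right)} = \left(R + X\right) + 33 = 33 + R + X$)
$\sqrt{E{\left(-360,100 \right)} + 314305} = \sqrt{\left(33 - 360 + 100\right) + 314305} = \sqrt{-227 + 314305} = \sqrt{314078}$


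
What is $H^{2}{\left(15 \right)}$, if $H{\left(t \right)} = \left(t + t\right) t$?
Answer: $202500$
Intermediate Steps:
$H{\left(t \right)} = 2 t^{2}$ ($H{\left(t \right)} = 2 t t = 2 t^{2}$)
$H^{2}{\left(15 \right)} = \left(2 \cdot 15^{2}\right)^{2} = \left(2 \cdot 225\right)^{2} = 450^{2} = 202500$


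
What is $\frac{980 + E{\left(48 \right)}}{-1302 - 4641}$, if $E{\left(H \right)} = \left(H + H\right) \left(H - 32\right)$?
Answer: $- \frac{2516}{5943} \approx -0.42336$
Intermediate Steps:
$E{\left(H \right)} = 2 H \left(-32 + H\right)$
$\frac{980 + E{\left(48 \right)}}{-1302 - 4641} = \frac{980 + 2 \cdot 48 \left(-32 + 48\right)}{-1302 - 4641} = \frac{980 + 2 \cdot 48 \cdot 16}{-5943} = \left(980 + 1536\right) \left(- \frac{1}{5943}\right) = 2516 \left(- \frac{1}{5943}\right) = - \frac{2516}{5943}$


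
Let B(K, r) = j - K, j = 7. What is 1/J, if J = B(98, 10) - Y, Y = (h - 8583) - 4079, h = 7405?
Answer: 1/5166 ≈ 0.00019357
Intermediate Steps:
B(K, r) = 7 - K
Y = -5257 (Y = (7405 - 8583) - 4079 = -1178 - 4079 = -5257)
J = 5166 (J = (7 - 1*98) - 1*(-5257) = (7 - 98) + 5257 = -91 + 5257 = 5166)
1/J = 1/5166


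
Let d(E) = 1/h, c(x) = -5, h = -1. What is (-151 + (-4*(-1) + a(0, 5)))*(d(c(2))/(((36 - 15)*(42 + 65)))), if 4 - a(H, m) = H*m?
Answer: 143/2247 ≈ 0.063640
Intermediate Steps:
a(H, m) = 4 - H*m
d(E) = -1 (d(E) = 1/(-1) = -1)
(-151 + (-4*(-1) + a(0, 5)))*(d(c(2))/(((36 - 15)*(42 + 65)))) = (-151 + (-4*(-1) + (4 - 1*0*5)))*(-1/((36 - 15)*(42 + 65))) = (-151 + (4 + (4 + 0)))*(-1/(21*107)) = (-151 + (4 + 4))*(-1/2247) = (-151 + 8)*(-1*1/2247) = -143*(-1/2247) = 143/2247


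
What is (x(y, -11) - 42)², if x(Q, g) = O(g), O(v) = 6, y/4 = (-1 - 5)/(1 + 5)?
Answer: 1296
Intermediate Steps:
y = -4 (y = 4*((-1 - 5)/(1 + 5)) = 4*(-6/6) = 4*(-6*⅙) = 4*(-1) = -4)
x(Q, g) = 6
(x(y, -11) - 42)² = (6 - 42)² = (-36)² = 1296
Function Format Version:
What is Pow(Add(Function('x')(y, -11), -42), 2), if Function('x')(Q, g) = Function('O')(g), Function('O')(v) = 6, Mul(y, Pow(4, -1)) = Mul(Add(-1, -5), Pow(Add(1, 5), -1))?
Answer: 1296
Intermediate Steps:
y = -4 (y = Mul(4, Mul(Add(-1, -5), Pow(Add(1, 5), -1))) = Mul(4, Mul(-6, Pow(6, -1))) = Mul(4, Mul(-6, Rational(1, 6))) = Mul(4, -1) = -4)
Function('x')(Q, g) = 6
Pow(Add(Function('x')(y, -11), -42), 2) = Pow(Add(6, -42), 2) = Pow(-36, 2) = 1296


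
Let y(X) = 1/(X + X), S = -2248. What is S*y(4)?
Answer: -281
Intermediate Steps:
y(X) = 1/(2*X)
S*y(4) = -1124/4 = -2248*⅛ = -281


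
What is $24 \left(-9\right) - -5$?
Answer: $-211$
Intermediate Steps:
$24 \left(-9\right) - -5 = -216 + \left(-3 + 8\right) = -216 + 5 = -211$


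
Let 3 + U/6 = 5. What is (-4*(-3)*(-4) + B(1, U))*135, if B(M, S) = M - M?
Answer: -6480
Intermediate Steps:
U = 12 (U = -18 + 6*5 = -18 + 30 = 12)
B(M, S) = 0
(-4*(-3)*(-4) + B(1, U))*135 = (-4*(-3)*(-4) + 0)*135 = (12*(-4) + 0)*135 = (-48 + 0)*135 = -48*135 = -6480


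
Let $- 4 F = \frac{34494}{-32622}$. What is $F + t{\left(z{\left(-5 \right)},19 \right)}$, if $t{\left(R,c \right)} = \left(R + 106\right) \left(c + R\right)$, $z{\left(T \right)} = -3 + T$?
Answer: $\frac{23450093}{21748} \approx 1078.3$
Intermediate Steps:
$F = \frac{5749}{21748}$ ($F = - \frac{34494 \frac{1}{-32622}}{4} = - \frac{34494 \left(- \frac{1}{32622}\right)}{4} = \left(- \frac{1}{4}\right) \left(- \frac{5749}{5437}\right) = \frac{5749}{21748} \approx 0.26435$)
$t{\left(R,c \right)} = \left(106 + R\right) \left(R + c\right)$
$F + t{\left(z{\left(-5 \right)},19 \right)} = \frac{5749}{21748} + \left(\left(-3 - 5\right)^{2} + 106 \left(-3 - 5\right) + 106 \cdot 19 + \left(-3 - 5\right) 19\right) = \frac{5749}{21748} + \left(\left(-8\right)^{2} + 106 \left(-8\right) + 2014 - 152\right) = \frac{5749}{21748} + \left(64 - 848 + 2014 - 152\right) = \frac{5749}{21748} + 1078 = \frac{23450093}{21748}$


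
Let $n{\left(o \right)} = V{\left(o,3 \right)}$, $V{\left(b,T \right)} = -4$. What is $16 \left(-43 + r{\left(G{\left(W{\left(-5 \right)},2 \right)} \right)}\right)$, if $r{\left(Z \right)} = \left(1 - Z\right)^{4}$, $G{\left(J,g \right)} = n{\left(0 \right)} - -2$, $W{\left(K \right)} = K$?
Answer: $608$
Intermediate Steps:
$n{\left(o \right)} = -4$
$G{\left(J,g \right)} = -2$ ($G{\left(J,g \right)} = -4 - -2 = -4 + 2 = -2$)
$16 \left(-43 + r{\left(G{\left(W{\left(-5 \right)},2 \right)} \right)}\right) = 16 \left(-43 + \left(-1 - 2\right)^{4}\right) = 16 \left(-43 + \left(-3\right)^{4}\right) = 16 \left(-43 + 81\right) = 16 \cdot 38 = 608$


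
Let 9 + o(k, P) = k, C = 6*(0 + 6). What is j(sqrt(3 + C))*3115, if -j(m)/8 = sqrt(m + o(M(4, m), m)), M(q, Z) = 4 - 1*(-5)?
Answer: -24920*39**(1/4) ≈ -62275.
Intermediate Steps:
M(q, Z) = 9 (M(q, Z) = 4 + 5 = 9)
C = 36 (C = 6*6 = 36)
o(k, P) = -9 + k
j(m) = -8*sqrt(m) (j(m) = -8*sqrt(m + (-9 + 9)) = -8*sqrt(m + 0) = -8*sqrt(m))
j(sqrt(3 + C))*3115 = -8*(3 + 36)**(1/4)*3115 = -8*39**(1/4)*3115 = -24920*39**(1/4)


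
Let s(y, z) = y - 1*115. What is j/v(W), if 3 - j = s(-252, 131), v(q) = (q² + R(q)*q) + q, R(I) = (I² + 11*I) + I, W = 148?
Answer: 5/47658 ≈ 0.00010491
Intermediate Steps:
R(I) = I² + 12*I
s(y, z) = -115 + y (s(y, z) = y - 115 = -115 + y)
v(q) = q + q² + q²*(12 + q) (v(q) = (q² + (q*(12 + q))*q) + q = (q² + q²*(12 + q)) + q = q + q² + q²*(12 + q))
j = 370 (j = 3 - (-115 - 252) = 3 - 1*(-367) = 3 + 367 = 370)
j/v(W) = 370/((148*(1 + 148 + 148*(12 + 148)))) = 370/((148*(1 + 148 + 148*160))) = 370/((148*(1 + 148 + 23680))) = 370/((148*23829)) = 370/3526692 = 370*(1/3526692) = 5/47658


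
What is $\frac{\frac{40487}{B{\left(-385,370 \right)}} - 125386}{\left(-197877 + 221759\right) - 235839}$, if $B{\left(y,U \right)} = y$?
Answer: $\frac{48314097}{81603445} \approx 0.59206$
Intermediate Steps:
$\frac{\frac{40487}{B{\left(-385,370 \right)}} - 125386}{\left(-197877 + 221759\right) - 235839} = \frac{\frac{40487}{-385} - 125386}{\left(-197877 + 221759\right) - 235839} = \frac{40487 \left(- \frac{1}{385}\right) - 125386}{23882 - 235839} = \frac{- \frac{40487}{385} - 125386}{-211957} = \left(- \frac{48314097}{385}\right) \left(- \frac{1}{211957}\right) = \frac{48314097}{81603445}$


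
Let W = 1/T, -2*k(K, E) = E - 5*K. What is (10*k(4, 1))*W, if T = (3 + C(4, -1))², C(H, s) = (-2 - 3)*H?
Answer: 95/289 ≈ 0.32872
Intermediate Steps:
C(H, s) = -5*H
T = 289 (T = (3 - 5*4)² = (3 - 20)² = (-17)² = 289)
k(K, E) = -E/2 + 5*K/2 (k(K, E) = -(E - 5*K)/2 = -E/2 + 5*K/2)
W = 1/289 ≈ 0.0034602
(10*k(4, 1))*W = (10*(-½*1 + (5/2)*4))*(1/289) = (10*(-½ + 10))*(1/289) = (10*(19/2))*(1/289) = 95*(1/289) = 95/289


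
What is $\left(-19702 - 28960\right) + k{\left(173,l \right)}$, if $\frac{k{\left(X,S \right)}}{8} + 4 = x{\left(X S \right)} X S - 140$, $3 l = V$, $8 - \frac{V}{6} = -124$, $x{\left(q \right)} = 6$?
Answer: $2142442$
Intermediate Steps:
$V = 792$ ($V = 48 - -744 = 48 + 744 = 792$)
$l = 264$ ($l = \frac{1}{3} \cdot 792 = 264$)
$k{\left(X,S \right)} = -1152 + 48 S X$ ($k{\left(X,S \right)} = -32 + 8 \left(6 X S - 140\right) = -32 + 8 \left(6 S X - 140\right) = -32 + 8 \left(-140 + 6 S X\right) = -32 + \left(-1120 + 48 S X\right) = -1152 + 48 S X$)
$\left(-19702 - 28960\right) + k{\left(173,l \right)} = \left(-19702 - 28960\right) - \left(1152 - 2192256\right) = -48662 + \left(-1152 + 2192256\right) = -48662 + 2191104 = 2142442$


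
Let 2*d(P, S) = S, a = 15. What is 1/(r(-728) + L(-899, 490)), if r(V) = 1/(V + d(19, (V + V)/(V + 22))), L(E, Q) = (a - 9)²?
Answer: 256620/9237967 ≈ 0.027779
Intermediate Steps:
d(P, S) = S/2
L(E, Q) = 36 (L(E, Q) = (15 - 9)² = 6² = 36)
r(V) = 1/(V + V/(22 + V)) (r(V) = 1/(V + ((V + V)/(V + 22))/2) = 1/(V + ((2*V)/(22 + V))/2) = 1/(V + (2*V/(22 + V))/2) = 1/(V + V/(22 + V)))
1/(r(-728) + L(-899, 490)) = 1/((22 - 728)/((-728)*(23 - 728)) + 36) = 1/(-1/728*(-706)/(-705) + 36) = 1/(-1/728*(-1/705)*(-706) + 36) = 1/(-353/256620 + 36) = 1/(9237967/256620) = 256620/9237967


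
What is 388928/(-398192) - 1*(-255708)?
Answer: 6363780688/24887 ≈ 2.5571e+5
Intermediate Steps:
388928/(-398192) - 1*(-255708) = 388928*(-1/398192) + 255708 = -24308/24887 + 255708 = 6363780688/24887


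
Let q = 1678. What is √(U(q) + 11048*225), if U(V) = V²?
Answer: 2*√1325371 ≈ 2302.5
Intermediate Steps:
√(U(q) + 11048*225) = √(1678² + 11048*225) = √(2815684 + 2485800) = √5301484 = 2*√1325371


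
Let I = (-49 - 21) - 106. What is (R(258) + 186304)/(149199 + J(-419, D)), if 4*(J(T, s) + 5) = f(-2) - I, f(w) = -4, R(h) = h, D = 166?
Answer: 186562/149237 ≈ 1.2501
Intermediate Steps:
I = -176 (I = -70 - 106 = -176)
J(T, s) = 38 (J(T, s) = -5 + (-4 - 1*(-176))/4 = -5 + (-4 + 176)/4 = -5 + (¼)*172 = -5 + 43 = 38)
(R(258) + 186304)/(149199 + J(-419, D)) = (258 + 186304)/(149199 + 38) = 186562/149237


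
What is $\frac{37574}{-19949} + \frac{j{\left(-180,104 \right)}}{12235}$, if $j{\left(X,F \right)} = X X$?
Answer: $\frac{37325942}{48815203} \approx 0.76464$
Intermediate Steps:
$j{\left(X,F \right)} = X^{2}$
$\frac{37574}{-19949} + \frac{j{\left(-180,104 \right)}}{12235} = \frac{37574}{-19949} + \frac{\left(-180\right)^{2}}{12235} = 37574 \left(- \frac{1}{19949}\right) + 32400 \cdot \frac{1}{12235} = - \frac{37574}{19949} + \frac{6480}{2447} = \frac{37325942}{48815203}$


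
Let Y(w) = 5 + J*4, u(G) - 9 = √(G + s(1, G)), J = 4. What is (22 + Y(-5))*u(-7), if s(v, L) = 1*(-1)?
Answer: 387 + 86*I*√2 ≈ 387.0 + 121.62*I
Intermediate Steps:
s(v, L) = -1
u(G) = 9 + √(-1 + G) (u(G) = 9 + √(G - 1) = 9 + √(-1 + G))
Y(w) = 21 (Y(w) = 5 + 4*4 = 5 + 16 = 21)
(22 + Y(-5))*u(-7) = (22 + 21)*(9 + √(-1 - 7)) = 43*(9 + √(-8)) = 43*(9 + 2*I*√2) = 387 + 86*I*√2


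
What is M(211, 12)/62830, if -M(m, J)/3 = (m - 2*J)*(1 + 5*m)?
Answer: -296208/31415 ≈ -9.4289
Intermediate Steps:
M(m, J) = -3*(1 + 5*m)*(m - 2*J) (M(m, J) = -3*(m - 2*J)*(1 + 5*m) = -3*(1 + 5*m)*(m - 2*J))
M(211, 12)/62830 = (-15*211² - 3*211 + 6*12 + 30*12*211)/62830 = (-15*44521 - 633 + 72 + 75960)*(1/62830) = (-667815 - 633 + 72 + 75960)*(1/62830) = -592416*1/62830 = -296208/31415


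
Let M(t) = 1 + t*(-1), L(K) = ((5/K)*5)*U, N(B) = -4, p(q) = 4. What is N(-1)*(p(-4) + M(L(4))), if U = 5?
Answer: 105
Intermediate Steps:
L(K) = 125/K (L(K) = ((5/K)*5)*5 = (25/K)*5 = 125/K)
M(t) = 1 - t
N(-1)*(p(-4) + M(L(4))) = -4*(4 + (1 - 125/4)) = -4*(4 - 121/4) = -4*(-105/4) = 105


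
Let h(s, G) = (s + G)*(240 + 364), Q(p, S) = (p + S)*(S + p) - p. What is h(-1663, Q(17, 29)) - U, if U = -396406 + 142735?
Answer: 517015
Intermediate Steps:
Q(p, S) = (S + p)² - p (Q(p, S) = (S + p)*(S + p) - p = (S + p)² - p)
h(s, G) = 604*G + 604*s (h(s, G) = (G + s)*604 = 604*G + 604*s)
U = -253671
h(-1663, Q(17, 29)) - U = (604*((29 + 17)² - 1*17) + 604*(-1663)) - 1*(-253671) = (604*(46² - 17) - 1004452) + 253671 = (604*(2116 - 17) - 1004452) + 253671 = (604*2099 - 1004452) + 253671 = (1267796 - 1004452) + 253671 = 263344 + 253671 = 517015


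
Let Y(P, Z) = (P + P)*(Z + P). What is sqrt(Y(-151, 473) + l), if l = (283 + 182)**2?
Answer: sqrt(118981) ≈ 344.94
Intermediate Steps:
Y(P, Z) = 2*P*(P + Z) (Y(P, Z) = (2*P)*(P + Z) = 2*P*(P + Z))
l = 216225 (l = 465**2 = 216225)
sqrt(Y(-151, 473) + l) = sqrt(2*(-151)*(-151 + 473) + 216225) = sqrt(2*(-151)*322 + 216225) = sqrt(-97244 + 216225) = sqrt(118981)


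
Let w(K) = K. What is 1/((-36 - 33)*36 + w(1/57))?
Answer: -57/141587 ≈ -0.00040258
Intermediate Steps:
1/((-36 - 33)*36 + w(1/57)) = 1/((-36 - 33)*36 + 1/57) = 1/(-69*36 + 1/57) = 1/(-2484 + 1/57) = 1/(-141587/57) = -57/141587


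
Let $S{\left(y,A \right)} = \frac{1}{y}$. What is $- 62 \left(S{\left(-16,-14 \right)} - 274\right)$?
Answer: $\frac{135935}{8} \approx 16992.0$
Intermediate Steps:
$- 62 \left(S{\left(-16,-14 \right)} - 274\right) = - 62 \left(\frac{1}{-16} - 274\right) = - 62 \left(- \frac{1}{16} - 274\right) = \left(-62\right) \left(- \frac{4385}{16}\right) = \frac{135935}{8}$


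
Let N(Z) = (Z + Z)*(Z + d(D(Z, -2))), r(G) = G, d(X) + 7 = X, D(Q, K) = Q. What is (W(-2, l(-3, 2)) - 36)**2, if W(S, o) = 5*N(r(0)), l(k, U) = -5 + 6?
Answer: 1296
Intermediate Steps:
l(k, U) = 1
d(X) = -7 + X
N(Z) = 2*Z*(-7 + 2*Z) (N(Z) = (Z + Z)*(Z + (-7 + Z)) = (2*Z)*(-7 + 2*Z) = 2*Z*(-7 + 2*Z))
W(S, o) = 0 (W(S, o) = 5*(2*0*(-7 + 2*0)) = 5*(2*0*(-7 + 0)) = 5*(2*0*(-7)) = 5*0 = 0)
(W(-2, l(-3, 2)) - 36)**2 = (0 - 36)**2 = (-36)**2 = 1296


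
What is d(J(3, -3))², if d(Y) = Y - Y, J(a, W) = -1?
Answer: 0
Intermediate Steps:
d(Y) = 0
d(J(3, -3))² = 0² = 0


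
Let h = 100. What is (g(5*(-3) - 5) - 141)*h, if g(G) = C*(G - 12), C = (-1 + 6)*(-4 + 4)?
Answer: -14100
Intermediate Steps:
C = 0 (C = 5*0 = 0)
g(G) = 0 (g(G) = 0*(G - 12) = 0*(-12 + G) = 0)
(g(5*(-3) - 5) - 141)*h = (0 - 141)*100 = -141*100 = -14100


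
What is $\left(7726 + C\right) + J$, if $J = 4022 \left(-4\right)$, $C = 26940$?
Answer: $18578$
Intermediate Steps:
$J = -16088$
$\left(7726 + C\right) + J = \left(7726 + 26940\right) - 16088 = 34666 - 16088 = 18578$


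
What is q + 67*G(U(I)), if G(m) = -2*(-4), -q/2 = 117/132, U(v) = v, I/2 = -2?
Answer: 11753/22 ≈ 534.23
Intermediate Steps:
I = -4 (I = 2*(-2) = -4)
q = -39/22 (q = -234/132 = -2*39/44 = -39/22 ≈ -1.7727)
G(m) = 8
q + 67*G(U(I)) = -39/22 + 67*8 = -39/22 + 536 = 11753/22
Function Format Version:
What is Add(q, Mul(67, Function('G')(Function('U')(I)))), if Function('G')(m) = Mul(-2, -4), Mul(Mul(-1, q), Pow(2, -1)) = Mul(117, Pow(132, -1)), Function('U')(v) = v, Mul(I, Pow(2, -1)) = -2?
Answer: Rational(11753, 22) ≈ 534.23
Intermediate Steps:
I = -4 (I = Mul(2, -2) = -4)
q = Rational(-39, 22) (q = Mul(-2, Mul(117, Pow(132, -1))) = Mul(-2, Mul(117, Rational(1, 132))) = Mul(-2, Rational(39, 44)) = Rational(-39, 22) ≈ -1.7727)
Function('G')(m) = 8
Add(q, Mul(67, Function('G')(Function('U')(I)))) = Add(Rational(-39, 22), Mul(67, 8)) = Add(Rational(-39, 22), 536) = Rational(11753, 22)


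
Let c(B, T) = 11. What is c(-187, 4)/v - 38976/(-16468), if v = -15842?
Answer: 154319161/65221514 ≈ 2.3661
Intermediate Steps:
c(-187, 4)/v - 38976/(-16468) = 11/(-15842) - 38976/(-16468) = 11*(-1/15842) - 38976*(-1/16468) = -11/15842 + 9744/4117 = 154319161/65221514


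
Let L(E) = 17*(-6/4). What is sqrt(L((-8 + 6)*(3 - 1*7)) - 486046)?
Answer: I*sqrt(1944286)/2 ≈ 697.19*I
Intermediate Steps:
L(E) = -51/2 (L(E) = 17*(-6*1/4) = 17*(-3/2) = -51/2)
sqrt(L((-8 + 6)*(3 - 1*7)) - 486046) = sqrt(-51/2 - 486046) = sqrt(-972143/2) = I*sqrt(1944286)/2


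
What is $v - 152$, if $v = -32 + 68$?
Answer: $-116$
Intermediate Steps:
$v = 36$
$v - 152 = 36 - 152 = -116$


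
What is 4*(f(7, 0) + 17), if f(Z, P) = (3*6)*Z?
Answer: 572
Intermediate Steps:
f(Z, P) = 18*Z
4*(f(7, 0) + 17) = 4*(18*7 + 17) = 4*(126 + 17) = 4*143 = 572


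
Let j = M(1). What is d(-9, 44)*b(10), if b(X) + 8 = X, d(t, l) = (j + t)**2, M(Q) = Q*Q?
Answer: 128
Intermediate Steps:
M(Q) = Q**2
j = 1 (j = 1**2 = 1)
d(t, l) = (1 + t)**2
b(X) = -8 + X
d(-9, 44)*b(10) = (1 - 9)**2*(-8 + 10) = (-8)**2*2 = 64*2 = 128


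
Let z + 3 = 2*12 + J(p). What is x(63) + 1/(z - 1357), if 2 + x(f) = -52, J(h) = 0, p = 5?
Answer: -72145/1336 ≈ -54.001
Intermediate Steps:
z = 21 (z = -3 + (2*12 + 0) = -3 + (24 + 0) = -3 + 24 = 21)
x(f) = -54 (x(f) = -2 - 52 = -54)
x(63) + 1/(z - 1357) = -54 + 1/(21 - 1357) = -54 + 1/(-1336) = -54 - 1/1336 = -72145/1336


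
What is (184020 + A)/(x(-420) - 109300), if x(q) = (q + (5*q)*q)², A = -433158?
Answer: -124569/388591593550 ≈ -3.2057e-7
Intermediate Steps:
x(q) = (q + 5*q²)²
(184020 + A)/(x(-420) - 109300) = (184020 - 433158)/((-420)²*(1 + 5*(-420))² - 109300) = -249138/(176400*(1 - 2100)² - 109300) = -249138/(176400*(-2099)² - 109300) = -249138/(176400*4405801 - 109300) = -249138/(777183296400 - 109300) = -249138/777183187100 = -249138*1/777183187100 = -124569/388591593550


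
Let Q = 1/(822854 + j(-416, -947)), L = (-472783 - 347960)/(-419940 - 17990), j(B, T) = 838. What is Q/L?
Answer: 218965/338019721578 ≈ 6.4779e-7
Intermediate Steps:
L = 820743/437930 (L = -820743/(-437930) = -820743*(-1/437930) = 820743/437930 ≈ 1.8741)
Q = 1/823692 (Q = 1/(822854 + 838) = 1/823692 ≈ 1.2140e-6)
Q/L = 1/(823692*(820743/437930)) = (1/823692)*(437930/820743) = 218965/338019721578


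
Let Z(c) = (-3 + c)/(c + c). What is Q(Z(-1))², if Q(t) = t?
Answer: 4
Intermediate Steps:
Z(c) = (-3 + c)/(2*c) (Z(c) = (-3 + c)/((2*c)) = (-3 + c)*(1/(2*c)) = (-3 + c)/(2*c))
Q(Z(-1))² = ((½)*(-3 - 1)/(-1))² = ((½)*(-1)*(-4))² = 2² = 4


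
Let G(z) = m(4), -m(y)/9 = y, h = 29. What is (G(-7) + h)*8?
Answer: -56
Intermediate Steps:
m(y) = -9*y
G(z) = -36 (G(z) = -9*4 = -36)
(G(-7) + h)*8 = (-36 + 29)*8 = -7*8 = -56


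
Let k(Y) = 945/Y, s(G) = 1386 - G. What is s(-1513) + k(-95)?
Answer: 54892/19 ≈ 2889.1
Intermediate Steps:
s(-1513) + k(-95) = (1386 - 1*(-1513)) + 945/(-95) = (1386 + 1513) + 945*(-1/95) = 2899 - 189/19 = 54892/19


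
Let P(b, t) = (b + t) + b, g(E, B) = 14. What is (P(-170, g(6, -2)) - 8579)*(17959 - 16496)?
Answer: -13028015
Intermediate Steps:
P(b, t) = t + 2*b
(P(-170, g(6, -2)) - 8579)*(17959 - 16496) = ((14 + 2*(-170)) - 8579)*(17959 - 16496) = ((14 - 340) - 8579)*1463 = (-326 - 8579)*1463 = -8905*1463 = -13028015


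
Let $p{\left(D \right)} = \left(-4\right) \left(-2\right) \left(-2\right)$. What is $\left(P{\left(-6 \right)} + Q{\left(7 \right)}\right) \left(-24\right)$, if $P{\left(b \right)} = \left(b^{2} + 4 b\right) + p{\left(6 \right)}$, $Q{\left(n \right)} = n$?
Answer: $-72$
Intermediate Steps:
$p{\left(D \right)} = -16$ ($p{\left(D \right)} = 8 \left(-2\right) = -16$)
$P{\left(b \right)} = -16 + b^{2} + 4 b$ ($P{\left(b \right)} = \left(b^{2} + 4 b\right) - 16 = -16 + b^{2} + 4 b$)
$\left(P{\left(-6 \right)} + Q{\left(7 \right)}\right) \left(-24\right) = \left(\left(-16 + \left(-6\right)^{2} + 4 \left(-6\right)\right) + 7\right) \left(-24\right) = \left(\left(-16 + 36 - 24\right) + 7\right) \left(-24\right) = \left(-4 + 7\right) \left(-24\right) = 3 \left(-24\right) = -72$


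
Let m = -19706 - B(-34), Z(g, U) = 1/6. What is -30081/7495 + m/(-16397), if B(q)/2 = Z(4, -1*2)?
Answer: -1036617566/368686545 ≈ -2.8116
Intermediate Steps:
Z(g, U) = 1/6
B(q) = 1/3 (B(q) = 2*(1/6) = 1/3)
m = -59119/3 (m = -19706 - 1*1/3 = -19706 - 1/3 = -59119/3 ≈ -19706.)
-30081/7495 + m/(-16397) = -30081/7495 - 59119/3/(-16397) = -30081*1/7495 - 59119/3*(-1/16397) = -30081/7495 + 59119/49191 = -1036617566/368686545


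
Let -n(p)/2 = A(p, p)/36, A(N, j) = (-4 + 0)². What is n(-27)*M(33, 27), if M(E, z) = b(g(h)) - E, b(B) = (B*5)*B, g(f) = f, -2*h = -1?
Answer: 254/9 ≈ 28.222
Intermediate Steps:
h = ½ (h = -½*(-1) = ½ ≈ 0.50000)
A(N, j) = 16 (A(N, j) = (-4)² = 16)
b(B) = 5*B² (b(B) = (5*B)*B = 5*B²)
n(p) = -8/9 (n(p) = -32/36 = -2*4/9 = -8/9)
M(E, z) = 5/4 - E (M(E, z) = 5*(½)² - E = 5*(¼) - E = 5/4 - E)
n(-27)*M(33, 27) = -8*(5/4 - 1*33)/9 = -8*(5/4 - 33)/9 = -8/9*(-127/4) = 254/9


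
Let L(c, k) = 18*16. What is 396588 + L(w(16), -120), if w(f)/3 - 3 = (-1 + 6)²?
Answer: 396876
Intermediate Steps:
w(f) = 84 (w(f) = 9 + 3*(-1 + 6)² = 9 + 3*5² = 9 + 3*25 = 9 + 75 = 84)
L(c, k) = 288
396588 + L(w(16), -120) = 396588 + 288 = 396876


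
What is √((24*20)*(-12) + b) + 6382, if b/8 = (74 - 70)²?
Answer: 6382 + 16*I*√22 ≈ 6382.0 + 75.047*I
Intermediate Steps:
b = 128 (b = 8*(74 - 70)² = 8*4² = 8*16 = 128)
√((24*20)*(-12) + b) + 6382 = √((24*20)*(-12) + 128) + 6382 = √(480*(-12) + 128) + 6382 = √(-5760 + 128) + 6382 = √(-5632) + 6382 = 16*I*√22 + 6382 = 6382 + 16*I*√22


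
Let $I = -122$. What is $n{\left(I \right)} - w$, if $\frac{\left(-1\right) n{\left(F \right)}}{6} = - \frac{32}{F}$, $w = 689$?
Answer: $- \frac{42125}{61} \approx -690.57$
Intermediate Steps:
$n{\left(F \right)} = \frac{192}{F}$ ($n{\left(F \right)} = - 6 \left(- \frac{32}{F}\right) = \frac{192}{F}$)
$n{\left(I \right)} - w = \frac{192}{-122} - 689 = 192 \left(- \frac{1}{122}\right) - 689 = - \frac{96}{61} - 689 = - \frac{42125}{61}$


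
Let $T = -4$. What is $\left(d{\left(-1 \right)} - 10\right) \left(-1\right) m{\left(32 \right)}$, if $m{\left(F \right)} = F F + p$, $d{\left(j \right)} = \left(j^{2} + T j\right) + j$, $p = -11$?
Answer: $6078$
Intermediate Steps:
$d{\left(j \right)} = j^{2} - 3 j$ ($d{\left(j \right)} = \left(j^{2} - 4 j\right) + j = j^{2} - 3 j$)
$m{\left(F \right)} = -11 + F^{2}$ ($m{\left(F \right)} = F F - 11 = F^{2} - 11 = -11 + F^{2}$)
$\left(d{\left(-1 \right)} - 10\right) \left(-1\right) m{\left(32 \right)} = \left(- (-3 - 1) - 10\right) \left(-1\right) \left(-11 + 32^{2}\right) = \left(\left(-1\right) \left(-4\right) - 10\right) \left(-1\right) \left(-11 + 1024\right) = \left(4 - 10\right) \left(-1\right) 1013 = \left(-6\right) \left(-1\right) 1013 = 6 \cdot 1013 = 6078$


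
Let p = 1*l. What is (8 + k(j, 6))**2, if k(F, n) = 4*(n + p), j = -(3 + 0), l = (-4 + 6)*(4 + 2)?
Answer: 6400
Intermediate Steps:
l = 12 (l = 2*6 = 12)
j = -3 (j = -1*3 = -3)
p = 12 (p = 1*12 = 12)
k(F, n) = 48 + 4*n (k(F, n) = 4*(n + 12) = 4*(12 + n) = 48 + 4*n)
(8 + k(j, 6))**2 = (8 + (48 + 4*6))**2 = (8 + (48 + 24))**2 = (8 + 72)**2 = 80**2 = 6400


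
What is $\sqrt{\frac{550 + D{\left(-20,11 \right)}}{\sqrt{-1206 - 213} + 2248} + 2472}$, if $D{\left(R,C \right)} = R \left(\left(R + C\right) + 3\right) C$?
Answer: $\sqrt{2} \sqrt{\frac{2779463 + 1236 i \sqrt{1419}}{2248 + i \sqrt{1419}}} \approx 49.728 - 0.00014012 i$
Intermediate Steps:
$D{\left(R,C \right)} = C R \left(3 + C + R\right)$ ($D{\left(R,C \right)} = R \left(\left(C + R\right) + 3\right) C = R \left(3 + C + R\right) C = C R \left(3 + C + R\right)$)
$\sqrt{\frac{550 + D{\left(-20,11 \right)}}{\sqrt{-1206 - 213} + 2248} + 2472} = \sqrt{\frac{550 + 11 \left(-20\right) \left(3 + 11 - 20\right)}{\sqrt{-1206 - 213} + 2248} + 2472} = \sqrt{\frac{550 + 11 \left(-20\right) \left(-6\right)}{\sqrt{-1419} + 2248} + 2472} = \sqrt{\frac{550 + 1320}{i \sqrt{1419} + 2248} + 2472} = \sqrt{\frac{1870}{2248 + i \sqrt{1419}} + 2472} = \sqrt{2472 + \frac{1870}{2248 + i \sqrt{1419}}}$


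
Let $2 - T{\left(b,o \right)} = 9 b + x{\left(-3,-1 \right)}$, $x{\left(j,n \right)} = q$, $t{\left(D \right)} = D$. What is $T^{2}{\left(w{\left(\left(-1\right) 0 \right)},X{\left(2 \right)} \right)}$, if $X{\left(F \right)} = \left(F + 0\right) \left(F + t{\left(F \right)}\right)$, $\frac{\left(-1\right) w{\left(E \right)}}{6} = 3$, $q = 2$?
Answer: $26244$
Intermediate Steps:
$w{\left(E \right)} = -18$ ($w{\left(E \right)} = \left(-6\right) 3 = -18$)
$x{\left(j,n \right)} = 2$
$X{\left(F \right)} = 2 F^{2}$ ($X{\left(F \right)} = \left(F + 0\right) \left(F + F\right) = F 2 F = 2 F^{2}$)
$T{\left(b,o \right)} = - 9 b$ ($T{\left(b,o \right)} = 2 - \left(9 b + 2\right) = 2 - \left(2 + 9 b\right) = - 9 b$)
$T^{2}{\left(w{\left(\left(-1\right) 0 \right)},X{\left(2 \right)} \right)} = \left(\left(-9\right) \left(-18\right)\right)^{2} = 162^{2} = 26244$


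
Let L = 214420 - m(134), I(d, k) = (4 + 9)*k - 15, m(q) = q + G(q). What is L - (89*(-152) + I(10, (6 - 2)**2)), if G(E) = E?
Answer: 227487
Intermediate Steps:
m(q) = 2*q (m(q) = q + q = 2*q)
I(d, k) = -15 + 13*k (I(d, k) = 13*k - 15 = -15 + 13*k)
L = 214152 (L = 214420 - 2*134 = 214420 - 1*268 = 214420 - 268 = 214152)
L - (89*(-152) + I(10, (6 - 2)**2)) = 214152 - (89*(-152) + (-15 + 13*(6 - 2)**2)) = 214152 - (-13528 + (-15 + 13*4**2)) = 214152 - (-13528 + (-15 + 13*16)) = 214152 - (-13528 + (-15 + 208)) = 214152 - (-13528 + 193) = 214152 - 1*(-13335) = 214152 + 13335 = 227487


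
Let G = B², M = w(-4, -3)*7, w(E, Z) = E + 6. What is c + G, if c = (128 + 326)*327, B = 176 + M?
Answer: 184558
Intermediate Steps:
w(E, Z) = 6 + E
M = 14 (M = (6 - 4)*7 = 2*7 = 14)
B = 190 (B = 176 + 14 = 190)
c = 148458 (c = 454*327 = 148458)
G = 36100 (G = 190² = 36100)
c + G = 148458 + 36100 = 184558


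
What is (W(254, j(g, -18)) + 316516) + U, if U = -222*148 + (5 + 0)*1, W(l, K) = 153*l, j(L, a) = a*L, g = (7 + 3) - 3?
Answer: 322527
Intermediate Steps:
g = 7 (g = 10 - 3 = 7)
j(L, a) = L*a
U = -32851 (U = -32856 + 5*1 = -32856 + 5 = -32851)
(W(254, j(g, -18)) + 316516) + U = (153*254 + 316516) - 32851 = (38862 + 316516) - 32851 = 355378 - 32851 = 322527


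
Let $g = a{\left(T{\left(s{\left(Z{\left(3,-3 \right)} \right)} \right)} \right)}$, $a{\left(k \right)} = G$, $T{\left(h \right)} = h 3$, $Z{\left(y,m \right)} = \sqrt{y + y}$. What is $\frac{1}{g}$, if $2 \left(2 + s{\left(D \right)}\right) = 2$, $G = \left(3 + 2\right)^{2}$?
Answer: $\frac{1}{25} \approx 0.04$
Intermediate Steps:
$Z{\left(y,m \right)} = \sqrt{2} \sqrt{y}$ ($Z{\left(y,m \right)} = \sqrt{2 y} = \sqrt{2} \sqrt{y}$)
$G = 25$ ($G = 5^{2} = 25$)
$s{\left(D \right)} = -1$ ($s{\left(D \right)} = -2 + \frac{1}{2} \cdot 2 = -2 + 1 = -1$)
$T{\left(h \right)} = 3 h$
$a{\left(k \right)} = 25$
$g = 25$
$\frac{1}{g} = \frac{1}{25}$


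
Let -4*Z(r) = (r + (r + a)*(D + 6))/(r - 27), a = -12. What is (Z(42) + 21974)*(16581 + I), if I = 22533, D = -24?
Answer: 4299078411/5 ≈ 8.5982e+8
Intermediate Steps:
Z(r) = -(216 - 17*r)/(4*(-27 + r)) (Z(r) = -(r + (r - 12)*(-24 + 6))/(4*(r - 27)) = -(r + (-12 + r)*(-18))/(4*(-27 + r)) = -(r + (216 - 18*r))/(4*(-27 + r)) = -(216 - 17*r)/(4*(-27 + r)))
(Z(42) + 21974)*(16581 + I) = ((-216 + 17*42)/(4*(-27 + 42)) + 21974)*(16581 + 22533) = ((¼)*(-216 + 714)/15 + 21974)*39114 = ((¼)*(1/15)*498 + 21974)*39114 = (83/10 + 21974)*39114 = (219823/10)*39114 = 4299078411/5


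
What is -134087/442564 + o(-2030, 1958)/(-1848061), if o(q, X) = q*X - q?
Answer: 1510377473133/817885268404 ≈ 1.8467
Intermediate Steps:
o(q, X) = -q + X*q (o(q, X) = X*q - q = -q + X*q)
-134087/442564 + o(-2030, 1958)/(-1848061) = -134087/442564 - 2030*(-1 + 1958)/(-1848061) = -134087*1/442564 - 2030*1957*(-1/1848061) = -134087/442564 - 3972710*(-1/1848061) = -134087/442564 + 3972710/1848061 = 1510377473133/817885268404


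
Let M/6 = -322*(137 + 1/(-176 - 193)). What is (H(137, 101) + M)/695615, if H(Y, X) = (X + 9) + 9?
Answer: -32540851/85560645 ≈ -0.38032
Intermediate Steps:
H(Y, X) = 18 + X (H(Y, X) = (9 + X) + 9 = 18 + X)
M = -32555488/123 (M = 6*(-322*(137 + 1/(-176 - 193))) = 6*(-322*(137 + 1/(-369))) = 6*(-322*(137 - 1/369)) = 6*(-322*50552/369) = 6*(-16277744/369) = -32555488/123 ≈ -2.6468e+5)
(H(137, 101) + M)/695615 = ((18 + 101) - 32555488/123)/695615 = (119 - 32555488/123)*(1/695615) = -32540851/123*1/695615 = -32540851/85560645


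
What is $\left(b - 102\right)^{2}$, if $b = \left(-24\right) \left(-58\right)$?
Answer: $1664100$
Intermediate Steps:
$b = 1392$
$\left(b - 102\right)^{2} = \left(1392 - 102\right)^{2} = 1290^{2} = 1664100$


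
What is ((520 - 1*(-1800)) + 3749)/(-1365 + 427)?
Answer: -867/134 ≈ -6.4701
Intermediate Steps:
((520 - 1*(-1800)) + 3749)/(-1365 + 427) = ((520 + 1800) + 3749)/(-938) = (2320 + 3749)*(-1/938) = 6069*(-1/938) = -867/134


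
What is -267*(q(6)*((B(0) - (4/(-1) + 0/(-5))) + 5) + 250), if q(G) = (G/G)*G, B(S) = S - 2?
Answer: -77964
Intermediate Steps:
B(S) = -2 + S
q(G) = G (q(G) = 1*G = G)
-267*(q(6)*((B(0) - (4/(-1) + 0/(-5))) + 5) + 250) = -267*(6*(((-2 + 0) - (4/(-1) + 0/(-5))) + 5) + 250) = -267*(6*((-2 - (4*(-1) + 0*(-1/5))) + 5) + 250) = -267*(6*((-2 - (-4 + 0)) + 5) + 250) = -267*(6*((-2 - 1*(-4)) + 5) + 250) = -267*(6*((-2 + 4) + 5) + 250) = -267*(6*(2 + 5) + 250) = -267*(6*7 + 250) = -267*(42 + 250) = -267*292 = -77964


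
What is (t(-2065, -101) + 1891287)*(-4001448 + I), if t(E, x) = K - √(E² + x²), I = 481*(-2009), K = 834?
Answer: -9399635185017 + 4967777*√4274426 ≈ -9.3894e+12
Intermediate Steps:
I = -966329
t(E, x) = 834 - √(E² + x²)
(t(-2065, -101) + 1891287)*(-4001448 + I) = ((834 - √((-2065)² + (-101)²)) + 1891287)*(-4001448 - 966329) = ((834 - √(4264225 + 10201)) + 1891287)*(-4967777) = ((834 - √4274426) + 1891287)*(-4967777) = (1892121 - √4274426)*(-4967777) = -9399635185017 + 4967777*√4274426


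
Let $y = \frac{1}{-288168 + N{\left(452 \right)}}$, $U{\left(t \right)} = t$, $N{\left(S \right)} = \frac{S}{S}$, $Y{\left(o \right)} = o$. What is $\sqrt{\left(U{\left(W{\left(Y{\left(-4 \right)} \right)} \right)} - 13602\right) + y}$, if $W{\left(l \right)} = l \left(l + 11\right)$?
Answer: $\frac{i \sqrt{1131838197375237}}{288167} \approx 116.75 i$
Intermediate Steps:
$N{\left(S \right)} = 1$
$W{\left(l \right)} = l \left(11 + l\right)$
$y = - \frac{1}{288167}$ ($y = \frac{1}{-288168 + 1} = \frac{1}{-288167} = - \frac{1}{288167} \approx -3.4702 \cdot 10^{-6}$)
$\sqrt{\left(U{\left(W{\left(Y{\left(-4 \right)} \right)} \right)} - 13602\right) + y} = \sqrt{\left(- 4 \left(11 - 4\right) - 13602\right) - \frac{1}{288167}} = \sqrt{\left(\left(-4\right) 7 - 13602\right) - \frac{1}{288167}} = \sqrt{\left(-28 - 13602\right) - \frac{1}{288167}} = \sqrt{-13630 - \frac{1}{288167}} = \sqrt{- \frac{3927716211}{288167}} = \frac{i \sqrt{1131838197375237}}{288167}$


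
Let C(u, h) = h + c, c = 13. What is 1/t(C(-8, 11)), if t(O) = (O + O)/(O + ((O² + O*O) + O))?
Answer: 25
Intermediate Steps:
C(u, h) = 13 + h (C(u, h) = h + 13 = 13 + h)
t(O) = 2*O/(2*O + 2*O²) (t(O) = (2*O)/(O + ((O² + O²) + O)) = (2*O)/(O + (2*O² + O)) = (2*O)/(O + (O + 2*O²)) = (2*O)/(2*O + 2*O²) = 2*O/(2*O + 2*O²))
1/t(C(-8, 11)) = 1/(1/(1 + (13 + 11))) = 1/(1/(1 + 24)) = 1/(1/25) = 25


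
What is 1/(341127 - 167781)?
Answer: 1/173346 ≈ 5.7688e-6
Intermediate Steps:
1/(341127 - 167781) = 1/173346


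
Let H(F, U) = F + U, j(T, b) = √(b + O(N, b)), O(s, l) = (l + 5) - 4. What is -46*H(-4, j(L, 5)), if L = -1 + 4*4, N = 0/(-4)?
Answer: 184 - 46*√11 ≈ 31.435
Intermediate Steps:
N = 0 (N = 0*(-¼) = 0)
L = 15 (L = -1 + 16 = 15)
O(s, l) = 1 + l (O(s, l) = (5 + l) - 4 = 1 + l)
j(T, b) = √(1 + 2*b) (j(T, b) = √(b + (1 + b)) = √(1 + 2*b))
-46*H(-4, j(L, 5)) = -46*(-4 + √(1 + 2*5)) = -46*(-4 + √(1 + 10)) = -46*(-4 + √11) = 184 - 46*√11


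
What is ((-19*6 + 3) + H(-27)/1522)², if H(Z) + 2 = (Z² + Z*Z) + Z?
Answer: 28060605169/2316484 ≈ 12113.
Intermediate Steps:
H(Z) = -2 + Z + 2*Z² (H(Z) = -2 + ((Z² + Z*Z) + Z) = -2 + ((Z² + Z²) + Z) = -2 + (2*Z² + Z) = -2 + (Z + 2*Z²) = -2 + Z + 2*Z²)
((-19*6 + 3) + H(-27)/1522)² = ((-19*6 + 3) + (-2 - 27 + 2*(-27)²)/1522)² = ((-114 + 3) + (-2 - 27 + 2*729)*(1/1522))² = (-111 + (-2 - 27 + 1458)*(1/1522))² = (-111 + 1429*(1/1522))² = (-111 + 1429/1522)² = (-167513/1522)² = 28060605169/2316484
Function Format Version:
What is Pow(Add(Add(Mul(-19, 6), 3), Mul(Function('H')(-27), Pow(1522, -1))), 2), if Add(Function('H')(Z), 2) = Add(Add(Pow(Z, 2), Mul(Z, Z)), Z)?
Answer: Rational(28060605169, 2316484) ≈ 12113.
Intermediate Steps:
Function('H')(Z) = Add(-2, Z, Mul(2, Pow(Z, 2))) (Function('H')(Z) = Add(-2, Add(Add(Pow(Z, 2), Mul(Z, Z)), Z)) = Add(-2, Add(Add(Pow(Z, 2), Pow(Z, 2)), Z)) = Add(-2, Add(Mul(2, Pow(Z, 2)), Z)) = Add(-2, Add(Z, Mul(2, Pow(Z, 2)))) = Add(-2, Z, Mul(2, Pow(Z, 2))))
Pow(Add(Add(Mul(-19, 6), 3), Mul(Function('H')(-27), Pow(1522, -1))), 2) = Pow(Add(Add(Mul(-19, 6), 3), Mul(Add(-2, -27, Mul(2, Pow(-27, 2))), Pow(1522, -1))), 2) = Pow(Add(Add(-114, 3), Mul(Add(-2, -27, Mul(2, 729)), Rational(1, 1522))), 2) = Pow(Add(-111, Mul(Add(-2, -27, 1458), Rational(1, 1522))), 2) = Pow(Add(-111, Mul(1429, Rational(1, 1522))), 2) = Pow(Add(-111, Rational(1429, 1522)), 2) = Pow(Rational(-167513, 1522), 2) = Rational(28060605169, 2316484)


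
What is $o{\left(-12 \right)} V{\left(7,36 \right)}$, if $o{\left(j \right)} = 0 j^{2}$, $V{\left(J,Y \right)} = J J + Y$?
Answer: $0$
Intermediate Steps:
$V{\left(J,Y \right)} = Y + J^{2}$ ($V{\left(J,Y \right)} = J^{2} + Y = Y + J^{2}$)
$o{\left(j \right)} = 0$
$o{\left(-12 \right)} V{\left(7,36 \right)} = 0 \left(36 + 7^{2}\right) = 0 \left(36 + 49\right) = 0 \cdot 85 = 0$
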